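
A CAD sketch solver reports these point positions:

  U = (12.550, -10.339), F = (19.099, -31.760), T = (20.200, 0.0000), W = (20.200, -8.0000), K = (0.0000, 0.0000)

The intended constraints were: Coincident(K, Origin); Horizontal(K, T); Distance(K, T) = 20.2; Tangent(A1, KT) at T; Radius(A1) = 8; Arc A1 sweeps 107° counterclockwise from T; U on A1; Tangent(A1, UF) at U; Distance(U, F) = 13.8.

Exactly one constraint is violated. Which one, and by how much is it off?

Distance(U, F) = 13.8 — off by 8.60.

K = (0.00, 0.00) ✓; K.y = 0.00, T.y = 0.00 ✓; |KT| = 20.20 ✓; ∠(WT, TK) = 90.00° ✓; |WT| = 8.000 ✓; bearing(W→U) − bearing(W→T) = 107.0° ✓; |WU| = 8.000 ✓; ∠(WU, UF) = 90.00° ✓; |UF| = 22.40 ✗.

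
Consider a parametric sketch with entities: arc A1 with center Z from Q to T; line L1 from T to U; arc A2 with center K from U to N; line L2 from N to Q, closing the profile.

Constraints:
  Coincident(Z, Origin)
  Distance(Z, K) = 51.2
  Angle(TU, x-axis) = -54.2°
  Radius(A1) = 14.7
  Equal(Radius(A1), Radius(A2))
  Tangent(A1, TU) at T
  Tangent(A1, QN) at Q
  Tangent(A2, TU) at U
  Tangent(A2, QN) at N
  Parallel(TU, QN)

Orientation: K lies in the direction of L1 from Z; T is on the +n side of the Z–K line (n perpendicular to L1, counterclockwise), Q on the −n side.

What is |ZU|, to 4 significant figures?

53.27

The slot axis is L1's direction at -54.2°, so u = (cos -54.2°, sin -54.2°) = (0.5850, -0.8111) and n = (−sin -54.2°, cos -54.2°) = (0.8111, 0.5850). Z is at the origin and K lies 51.2 along u from Z, so K = 51.2·u = (29.95, -41.53). Tangency of A1 to both parallel lines with radius 14.7 puts T and Q at Z ± 14.7·n: T = (11.92, 8.599), Q = (-11.92, -8.599). Equal radii place U and N the same way about K: U = K + 14.7·n = (41.87, -32.93), N = K − 14.7·n = (18.03, -50.13). Then |ZU| = |U − Z| = 53.27.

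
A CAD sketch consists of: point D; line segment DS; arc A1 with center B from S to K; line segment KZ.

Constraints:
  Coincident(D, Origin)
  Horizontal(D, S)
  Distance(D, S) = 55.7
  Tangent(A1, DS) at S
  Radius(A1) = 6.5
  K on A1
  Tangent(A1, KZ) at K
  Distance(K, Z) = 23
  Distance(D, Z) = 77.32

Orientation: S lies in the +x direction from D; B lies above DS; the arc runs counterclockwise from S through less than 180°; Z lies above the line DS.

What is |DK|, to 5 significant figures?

61.079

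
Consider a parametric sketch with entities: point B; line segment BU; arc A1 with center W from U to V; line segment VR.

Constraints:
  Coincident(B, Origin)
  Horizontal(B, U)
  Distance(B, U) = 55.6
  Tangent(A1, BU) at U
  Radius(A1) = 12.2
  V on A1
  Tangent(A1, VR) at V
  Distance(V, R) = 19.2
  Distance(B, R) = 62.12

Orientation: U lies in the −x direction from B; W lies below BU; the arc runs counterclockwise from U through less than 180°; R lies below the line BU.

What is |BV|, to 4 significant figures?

67.75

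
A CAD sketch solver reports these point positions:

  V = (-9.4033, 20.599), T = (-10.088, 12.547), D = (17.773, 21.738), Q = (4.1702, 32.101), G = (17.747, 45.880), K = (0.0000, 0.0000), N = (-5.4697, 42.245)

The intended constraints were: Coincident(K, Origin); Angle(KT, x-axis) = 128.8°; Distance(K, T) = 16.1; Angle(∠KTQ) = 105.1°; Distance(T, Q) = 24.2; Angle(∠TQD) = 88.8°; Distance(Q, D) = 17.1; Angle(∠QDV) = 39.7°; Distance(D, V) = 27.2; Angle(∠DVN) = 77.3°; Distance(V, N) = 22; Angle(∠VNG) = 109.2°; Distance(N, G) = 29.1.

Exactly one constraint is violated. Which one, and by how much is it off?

Distance(N, G) = 29.1 — off by 5.60.

K = (0.00, 0.00) ✓; KT at 128.8° ✓; |KT| = 16.10 ✓; ∠KTQ = 105.1° ✓; |TQ| = 24.20 ✓; ∠TQD = 88.80° ✓; |QD| = 17.10 ✓; ∠QDV = 39.70° ✓; |DV| = 27.20 ✓; ∠DVN = 77.30° ✓; |VN| = 22.00 ✓; ∠VNG = 109.2° ✓; |NG| = 23.50 ✗.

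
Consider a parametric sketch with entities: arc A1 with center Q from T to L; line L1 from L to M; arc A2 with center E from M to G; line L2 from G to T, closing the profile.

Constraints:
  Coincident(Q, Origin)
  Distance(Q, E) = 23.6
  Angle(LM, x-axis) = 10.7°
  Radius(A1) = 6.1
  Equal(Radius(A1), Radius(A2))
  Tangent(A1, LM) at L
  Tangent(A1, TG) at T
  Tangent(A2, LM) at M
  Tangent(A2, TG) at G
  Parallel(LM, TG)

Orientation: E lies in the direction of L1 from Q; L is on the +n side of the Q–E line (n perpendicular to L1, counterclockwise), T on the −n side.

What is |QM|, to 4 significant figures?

24.38

The slot axis is L1's direction at 10.7°, so u = (cos 10.7°, sin 10.7°) = (0.9826, 0.1857) and n = (−sin 10.7°, cos 10.7°) = (-0.1857, 0.9826). Q is at the origin and E lies 23.6 along u from Q, so E = 23.6·u = (23.19, 4.382). Tangency of A1 to both parallel lines with radius 6.1 puts L and T at Q ± 6.1·n: L = (-1.133, 5.994), T = (1.133, -5.994). Equal radii place M and G the same way about E: M = E + 6.1·n = (22.06, 10.38), G = E − 6.1·n = (24.32, -1.612). Then |QM| = |M − Q| = 24.38.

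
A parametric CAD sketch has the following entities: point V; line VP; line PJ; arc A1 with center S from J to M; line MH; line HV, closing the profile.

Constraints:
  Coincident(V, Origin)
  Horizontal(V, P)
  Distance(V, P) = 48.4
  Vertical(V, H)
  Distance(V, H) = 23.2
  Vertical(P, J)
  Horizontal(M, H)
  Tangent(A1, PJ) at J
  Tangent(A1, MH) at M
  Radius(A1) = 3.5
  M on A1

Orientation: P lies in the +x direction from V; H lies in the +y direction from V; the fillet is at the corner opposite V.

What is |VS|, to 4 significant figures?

49.03

VH is vertical with |VH| = 23.2 and H on the +y side, so H = (0.000, 23.20). The virtual corner opposite V is at (48.40, 23.20). Tangency of A1 to PJ means the radius SJ is perpendicular to PJ and since A1 is tangent to MH there, SM ⟂ MH, with radius 3.5, so the center S sits 3.5 in from both sides at S = (44.90, 19.70). Then |VS| = |S − V| = 49.03.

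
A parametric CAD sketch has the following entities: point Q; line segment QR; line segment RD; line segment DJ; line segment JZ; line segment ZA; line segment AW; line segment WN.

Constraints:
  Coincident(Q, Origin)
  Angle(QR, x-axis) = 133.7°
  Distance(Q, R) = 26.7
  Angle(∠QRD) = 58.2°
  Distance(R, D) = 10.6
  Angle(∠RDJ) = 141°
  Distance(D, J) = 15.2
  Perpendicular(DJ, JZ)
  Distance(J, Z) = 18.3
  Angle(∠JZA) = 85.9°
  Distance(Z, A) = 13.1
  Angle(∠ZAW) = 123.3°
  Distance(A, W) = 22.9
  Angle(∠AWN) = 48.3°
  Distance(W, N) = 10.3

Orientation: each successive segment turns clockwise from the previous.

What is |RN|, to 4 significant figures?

11.65

Q is at the origin; QR runs at 133.7° with length 26.7, so R = (-18.45, 19.30). ∠QRD = 58.2° gives RD at 11.90° from the x-axis; with |RD| = 10.6, D = (-8.074, 21.49). ∠RDJ = 141.0° gives DJ at -27.10° from the x-axis; with |DJ| = 15.2, J = (5.457, 14.56). DJ is perpendicular to JZ, so JZ runs at -117.1°; with |JZ| = 18.3, Z = (-2.880, -1.726). ∠JZA = 85.9° gives ZA at 148.8° from the x-axis; with |ZA| = 13.1, A = (-14.08, 5.060). ∠ZAW = 123.3° gives AW at 92.10° from the x-axis; with |AW| = 22.9, W = (-14.92, 27.94). ∠AWN = 48.3° gives WN at -39.60° from the x-axis; with |WN| = 10.3, N = (-6.988, 21.38). Then |RN| = |N − R| = 11.65.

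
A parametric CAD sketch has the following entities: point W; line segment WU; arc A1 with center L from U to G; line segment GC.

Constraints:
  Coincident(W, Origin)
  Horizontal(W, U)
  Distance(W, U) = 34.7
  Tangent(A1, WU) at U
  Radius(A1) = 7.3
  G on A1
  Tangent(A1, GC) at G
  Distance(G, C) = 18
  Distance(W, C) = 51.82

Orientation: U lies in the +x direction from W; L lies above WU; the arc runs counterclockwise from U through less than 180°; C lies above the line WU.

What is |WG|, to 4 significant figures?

42.06

W is at the origin; WU is horizontal with |WU| = 34.7 and U on the +x side, so U = (34.70, 0.000). Tangency of A1 to WU means the radius LU is perpendicular to WU, so L = U + (0, 7.3) = (34.70, 7.300). Since LG ⟂ GC (tangency), |LC| = √(7.3² + 18.0²) = 19.42 regardless of where G sits on A1. So C lies on both circle(W, 51.82) and circle(L, 19.42); the above-WU intersection is C = (46.61, 22.64). G is the foot of the tangent from C: G = (41.73, 5.319).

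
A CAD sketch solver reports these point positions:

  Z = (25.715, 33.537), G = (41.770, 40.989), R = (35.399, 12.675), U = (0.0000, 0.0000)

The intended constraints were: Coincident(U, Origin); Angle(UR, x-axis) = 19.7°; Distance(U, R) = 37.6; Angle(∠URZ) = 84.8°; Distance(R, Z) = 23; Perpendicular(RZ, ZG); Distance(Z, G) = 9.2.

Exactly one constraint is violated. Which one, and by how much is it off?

Distance(Z, G) = 9.2 — off by 8.50.

U = (0.00, 0.00) ✓; UR at 19.70° ✓; |UR| = 37.60 ✓; ∠URZ = 84.80° ✓; |RZ| = 23.00 ✓; ∠(RZ, ZG) = 90.00° ✓; |ZG| = 17.70 ✗.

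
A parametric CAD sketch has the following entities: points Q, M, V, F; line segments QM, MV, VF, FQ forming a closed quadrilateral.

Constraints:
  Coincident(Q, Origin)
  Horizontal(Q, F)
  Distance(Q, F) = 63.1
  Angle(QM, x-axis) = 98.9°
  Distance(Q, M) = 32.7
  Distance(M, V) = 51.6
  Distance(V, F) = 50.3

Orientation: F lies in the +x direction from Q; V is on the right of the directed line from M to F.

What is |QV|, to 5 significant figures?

21.438

Q is at the origin; QF is horizontal with |QF| = 63.1 and F in +x, so F = (63.1, 0). QM runs at 98.9° with |QM| = 32.7, so M = (-5.0590, 32.306). V is determined by |MV| = 51.6 and |VF| = 50.3 together: it lies at the intersection of circle(M, 51.6) and circle(F, 50.3). With |MF| = 75.428, the foot of the radical line on MF is 38.592 from M and the perpendicular offset is √(51.6² − 38.592²) = 34.252. Taking the right-of-MF solution: V = (15.143, -15.174).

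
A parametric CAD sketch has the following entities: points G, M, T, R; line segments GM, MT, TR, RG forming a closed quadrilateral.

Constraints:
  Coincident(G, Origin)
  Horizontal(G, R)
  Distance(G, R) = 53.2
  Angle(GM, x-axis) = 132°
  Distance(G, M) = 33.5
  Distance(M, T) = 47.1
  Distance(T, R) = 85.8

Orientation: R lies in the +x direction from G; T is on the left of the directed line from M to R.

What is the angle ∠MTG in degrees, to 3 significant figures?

28.0°

Checks: |MT| = 47.10 ✓; |TR| = 85.80 ✓.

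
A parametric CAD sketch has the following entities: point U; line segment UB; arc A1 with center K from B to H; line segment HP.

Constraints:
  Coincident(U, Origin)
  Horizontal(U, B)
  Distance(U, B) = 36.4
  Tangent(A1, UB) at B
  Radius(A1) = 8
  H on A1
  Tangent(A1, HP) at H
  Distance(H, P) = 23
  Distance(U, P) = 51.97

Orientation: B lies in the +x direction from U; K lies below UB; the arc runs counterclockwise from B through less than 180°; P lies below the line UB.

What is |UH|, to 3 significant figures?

31.8

U is at the origin; U and B share the same y with |UB| = 36.4 and B on the +x side, so B = (36.4, 0.00). Since A1 is tangent to UB there, KB ⟂ UB, so K = B + (0, -8) = (36.4, -8.00). Since KH ⟂ HP (tangency), |KP| = √(8.0² + 23.0²) = 24.4 regardless of where H sits on A1. So P lies on both circle(U, 51.97) and circle(K, 24.4); the below-UB intersection is P = (41.0, -31.9). H is the foot of the tangent from P: H = (29.5, -12.0).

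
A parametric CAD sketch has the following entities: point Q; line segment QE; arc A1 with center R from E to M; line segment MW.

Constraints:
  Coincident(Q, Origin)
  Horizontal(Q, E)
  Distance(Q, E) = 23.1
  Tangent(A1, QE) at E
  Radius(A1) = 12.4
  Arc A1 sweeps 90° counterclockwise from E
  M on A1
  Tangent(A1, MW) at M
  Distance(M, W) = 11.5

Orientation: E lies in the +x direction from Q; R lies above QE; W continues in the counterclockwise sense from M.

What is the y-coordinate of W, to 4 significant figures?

23.90

Q is at the origin; Q and E share the same y with |QE| = 23.1 and E on the +x side, so E = (23.10, 0.000). The tangent condition forces RE to be normal to QE, so R = E + (0, 12.4) = (23.10, 12.40). On A1, E sits at bearing -90° from R; a 90° counterclockwise sweep puts M at bearing 0°, so M = R + 12.4·(cos 0°, sin 0°) = (35.50, 12.40). Tangency of A1 to MW means the radius RM is perpendicular to MW, so MW runs along (−sin 0°, cos 0°); with |MW| = 11.5, W = (35.50, 23.90). So W.y = 23.90.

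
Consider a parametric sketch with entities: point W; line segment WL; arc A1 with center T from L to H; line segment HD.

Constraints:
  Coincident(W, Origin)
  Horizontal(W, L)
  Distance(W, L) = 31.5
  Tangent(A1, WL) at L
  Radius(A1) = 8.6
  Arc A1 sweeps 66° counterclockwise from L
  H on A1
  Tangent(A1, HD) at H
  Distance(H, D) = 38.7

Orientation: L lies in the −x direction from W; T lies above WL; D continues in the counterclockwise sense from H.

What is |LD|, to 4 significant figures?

46.84

W is at the origin; WL is horizontal with |WL| = 31.5 and L on the −x side, so L = (-31.50, 0.000). The tangent condition forces TL to be normal to WL, so T = L + (0, 8.6) = (-31.50, 8.600). On A1, L sits at bearing -90° from T; a 66° counterclockwise sweep puts H at bearing -24°, so H = T + 8.6·(cos -24°, sin -24°) = (-23.64, 5.102). The tangent condition forces TH to be normal to HD, so HD runs along (−sin -24°, cos -24°); with |HD| = 38.7, D = (-7.903, 40.46). Then |LD| = |D − L| = 46.84.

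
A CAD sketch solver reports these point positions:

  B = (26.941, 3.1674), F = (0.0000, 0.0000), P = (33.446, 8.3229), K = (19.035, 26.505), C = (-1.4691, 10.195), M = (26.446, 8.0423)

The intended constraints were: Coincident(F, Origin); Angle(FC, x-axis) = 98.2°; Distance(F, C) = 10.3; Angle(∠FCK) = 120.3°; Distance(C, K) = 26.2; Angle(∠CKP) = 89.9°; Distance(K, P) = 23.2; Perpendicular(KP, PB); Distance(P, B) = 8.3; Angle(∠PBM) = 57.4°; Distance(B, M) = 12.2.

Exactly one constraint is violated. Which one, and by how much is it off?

Distance(B, M) = 12.2 — off by 7.30.

F = (0.00, 0.00) ✓; FC at 98.20° ✓; |FC| = 10.30 ✓; ∠FCK = 120.3° ✓; |CK| = 26.20 ✓; ∠CKP = 89.90° ✓; |KP| = 23.20 ✓; ∠(KP, PB) = 90.00° ✓; |PB| = 8.300 ✓; ∠PBM = 57.40° ✓; |BM| = 4.900 ✗.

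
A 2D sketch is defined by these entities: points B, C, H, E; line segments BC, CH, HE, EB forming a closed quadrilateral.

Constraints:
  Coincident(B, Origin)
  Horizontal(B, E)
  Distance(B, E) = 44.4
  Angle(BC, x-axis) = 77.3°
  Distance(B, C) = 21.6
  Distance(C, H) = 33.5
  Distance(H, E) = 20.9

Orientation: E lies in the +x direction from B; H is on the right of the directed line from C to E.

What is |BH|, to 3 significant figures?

25.1

B is at the origin; BE is horizontal with |BE| = 44.4 and E in +x, so E = (44.4, 0). BC runs at 77.3° with |BC| = 21.6, so C = (4.75, 21.1). H is determined by |CH| = 33.5 and |HE| = 20.9 together: it lies at the intersection of circle(C, 33.5) and circle(E, 20.9). With |CE| = 44.9, the foot of the radical line on CE is 30.1 from C and the perpendicular offset is √(33.5² − 30.1²) = 14.7. Taking the right-of-CE solution: H = (24.4, -6.06).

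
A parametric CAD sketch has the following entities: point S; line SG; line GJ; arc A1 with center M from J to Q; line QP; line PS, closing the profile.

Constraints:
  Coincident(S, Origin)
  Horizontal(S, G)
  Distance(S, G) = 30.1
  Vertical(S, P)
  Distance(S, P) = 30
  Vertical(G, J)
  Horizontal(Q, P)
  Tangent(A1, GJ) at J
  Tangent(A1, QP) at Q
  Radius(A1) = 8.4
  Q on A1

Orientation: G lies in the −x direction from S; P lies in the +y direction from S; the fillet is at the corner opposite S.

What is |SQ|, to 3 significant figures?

37.0

S is at the origin; S and G share the same y with |SG| = 30.1 and G on the −x side, so G = (-30.1, 0.00). SP is vertical with |SP| = 30.0 and P on the +y side, so P = (0.00, 30.0). The virtual corner opposite S is at (-30.1, 30.0). The tangent condition forces MJ to be normal to GJ and since A1 is tangent to QP there, MQ ⟂ QP, with radius 8.4, so the center M sits 8.4 in from both sides at M = (-21.7, 21.6). That places the tangent points at J = (-30.1, 21.6) on GJ and Q = (-21.7, 30.0) on QP. Then |SQ| = |Q − S| = 37.0.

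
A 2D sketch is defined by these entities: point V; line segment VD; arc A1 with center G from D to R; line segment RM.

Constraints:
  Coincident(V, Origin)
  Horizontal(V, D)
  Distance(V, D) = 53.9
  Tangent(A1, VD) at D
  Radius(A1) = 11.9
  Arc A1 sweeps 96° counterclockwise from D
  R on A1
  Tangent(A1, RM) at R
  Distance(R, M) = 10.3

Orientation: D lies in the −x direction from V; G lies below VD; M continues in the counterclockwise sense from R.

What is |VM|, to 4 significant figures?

68.76

On A1, D sits at bearing 90° from G; a 96° counterclockwise sweep puts R at bearing 186°, so R = G + 11.9·(cos 186°, sin 186°) = (-65.73, -13.14). Tangency of A1 to RM means the radius GR is perpendicular to RM, so RM runs along (−sin 186°, cos 186°); with |RM| = 10.3, M = (-64.66, -23.39). Then |VM| = |M − V| = 68.76.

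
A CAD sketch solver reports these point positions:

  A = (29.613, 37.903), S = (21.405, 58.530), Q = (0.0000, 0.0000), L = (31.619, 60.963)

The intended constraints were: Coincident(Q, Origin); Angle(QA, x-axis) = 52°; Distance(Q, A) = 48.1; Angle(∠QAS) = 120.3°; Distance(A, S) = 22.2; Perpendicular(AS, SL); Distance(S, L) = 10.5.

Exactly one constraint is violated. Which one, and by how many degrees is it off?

Perpendicular(AS, SL) — off by 8.30°.

Q = (0.00, 0.00) ✓; QA at 52.00° ✓; |QA| = 48.10 ✓; ∠QAS = 120.3° ✓; |AS| = 22.20 ✓; ∠(AS, SL) = 98.30° ✗; |SL| = 10.50 ✓.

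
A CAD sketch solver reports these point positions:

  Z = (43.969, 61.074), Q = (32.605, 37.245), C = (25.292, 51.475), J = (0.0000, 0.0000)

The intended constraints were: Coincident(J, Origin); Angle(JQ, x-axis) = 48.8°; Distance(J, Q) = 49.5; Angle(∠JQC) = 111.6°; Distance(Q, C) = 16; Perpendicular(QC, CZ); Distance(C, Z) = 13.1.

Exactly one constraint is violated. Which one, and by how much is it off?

Distance(C, Z) = 13.1 — off by 7.90.

J = (0.00, 0.00) ✓; JQ at 48.80° ✓; |JQ| = 49.50 ✓; ∠JQC = 111.6° ✓; |QC| = 16.00 ✓; ∠(QC, CZ) = 90.00° ✓; |CZ| = 21.00 ✗.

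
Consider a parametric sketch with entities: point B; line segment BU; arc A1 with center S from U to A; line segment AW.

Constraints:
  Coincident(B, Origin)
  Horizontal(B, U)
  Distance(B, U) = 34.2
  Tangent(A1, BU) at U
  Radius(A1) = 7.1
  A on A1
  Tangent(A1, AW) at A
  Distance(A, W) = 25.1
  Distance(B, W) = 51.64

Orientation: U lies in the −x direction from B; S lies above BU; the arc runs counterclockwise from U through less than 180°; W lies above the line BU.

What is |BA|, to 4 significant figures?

29.90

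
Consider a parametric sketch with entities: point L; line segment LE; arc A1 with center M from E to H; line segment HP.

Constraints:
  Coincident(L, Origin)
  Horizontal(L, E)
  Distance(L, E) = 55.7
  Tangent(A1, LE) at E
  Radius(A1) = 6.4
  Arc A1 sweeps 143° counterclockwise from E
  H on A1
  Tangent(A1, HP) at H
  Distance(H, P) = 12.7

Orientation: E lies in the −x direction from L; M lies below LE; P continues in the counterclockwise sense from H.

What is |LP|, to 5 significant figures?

52.992

L is at the origin; L and E share the same y with |LE| = 55.7 and E on the −x side, so E = (-55.700, 0.0000). Since A1 is tangent to LE there, ME ⟂ LE, so M = E + (0, -6.4) = (-55.700, -6.4000). On A1, E sits at bearing 90° from M; a 143° counterclockwise sweep puts H at bearing 233°, so H = M + 6.4·(cos 233°, sin 233°) = (-59.552, -11.511). A1 meets HP tangentially, so MH is at right angles to HP, so HP runs along (−sin 233°, cos 233°); with |HP| = 12.7, P = (-49.409, -19.154). Then |LP| = |P − L| = 52.992.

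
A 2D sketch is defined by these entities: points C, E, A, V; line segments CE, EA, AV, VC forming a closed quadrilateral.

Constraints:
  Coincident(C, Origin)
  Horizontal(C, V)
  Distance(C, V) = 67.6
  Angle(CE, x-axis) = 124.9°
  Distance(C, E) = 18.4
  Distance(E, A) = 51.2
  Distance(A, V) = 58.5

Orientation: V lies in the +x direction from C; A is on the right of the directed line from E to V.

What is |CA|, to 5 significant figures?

32.842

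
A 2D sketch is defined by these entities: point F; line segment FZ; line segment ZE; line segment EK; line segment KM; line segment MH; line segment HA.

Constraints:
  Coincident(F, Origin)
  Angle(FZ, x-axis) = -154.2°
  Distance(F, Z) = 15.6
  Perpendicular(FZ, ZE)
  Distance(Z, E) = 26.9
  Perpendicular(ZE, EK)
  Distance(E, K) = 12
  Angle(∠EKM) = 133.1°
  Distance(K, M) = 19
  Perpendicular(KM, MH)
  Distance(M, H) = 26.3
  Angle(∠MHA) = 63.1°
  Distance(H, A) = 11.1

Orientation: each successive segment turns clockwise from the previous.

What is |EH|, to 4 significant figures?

32.36

F is at the origin; FZ runs at -154.2° with length 15.6, so Z = (-14.04, -6.790). The perpendicularity gives ZE at right angles to FZ, so ZE runs at 115.8°; with |ZE| = 26.9, E = (-25.75, 17.43). The perpendicularity gives EK at right angles to ZE, so EK runs at 25.80°; with |EK| = 12.0, K = (-14.95, 22.65). ∠EKM = 133.1° gives KM at -21.10° from the x-axis; with |KM| = 19.0, M = (2.777, 15.81). The perpendicularity gives MH at right angles to KM, so MH runs at -111.1°; with |MH| = 26.3, H = (-6.691, -8.725). Then |EH| = |H − E| = 32.36.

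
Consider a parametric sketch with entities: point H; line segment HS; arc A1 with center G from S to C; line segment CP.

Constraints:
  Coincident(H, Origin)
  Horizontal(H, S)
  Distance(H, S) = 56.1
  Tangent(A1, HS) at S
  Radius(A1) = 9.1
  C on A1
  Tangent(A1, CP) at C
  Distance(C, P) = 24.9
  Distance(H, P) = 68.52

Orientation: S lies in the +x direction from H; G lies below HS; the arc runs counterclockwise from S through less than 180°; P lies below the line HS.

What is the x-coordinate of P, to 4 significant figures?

58.61

H is at the origin; HS is horizontal with |HS| = 56.1 and S on the +x side, so S = (56.10, 0.000). Since A1 is tangent to HS there, GS ⟂ HS, so G = S + (0, -9.1) = (56.10, -9.100). Since GC ⟂ CP (tangency), |GP| = √(9.1² + 24.9²) = 26.51 regardless of where C sits on A1. So P lies on both circle(H, 68.52) and circle(G, 26.51); the below-HS intersection is P = (58.61, -35.49). C is the foot of the tangent from P: C = (47.89, -13.02).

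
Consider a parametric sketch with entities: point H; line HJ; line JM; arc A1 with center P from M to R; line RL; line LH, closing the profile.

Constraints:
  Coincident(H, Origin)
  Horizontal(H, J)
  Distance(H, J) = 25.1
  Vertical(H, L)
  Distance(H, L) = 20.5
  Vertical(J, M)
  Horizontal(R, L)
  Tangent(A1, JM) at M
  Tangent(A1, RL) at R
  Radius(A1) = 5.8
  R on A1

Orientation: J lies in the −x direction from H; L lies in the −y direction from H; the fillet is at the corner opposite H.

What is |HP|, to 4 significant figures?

24.26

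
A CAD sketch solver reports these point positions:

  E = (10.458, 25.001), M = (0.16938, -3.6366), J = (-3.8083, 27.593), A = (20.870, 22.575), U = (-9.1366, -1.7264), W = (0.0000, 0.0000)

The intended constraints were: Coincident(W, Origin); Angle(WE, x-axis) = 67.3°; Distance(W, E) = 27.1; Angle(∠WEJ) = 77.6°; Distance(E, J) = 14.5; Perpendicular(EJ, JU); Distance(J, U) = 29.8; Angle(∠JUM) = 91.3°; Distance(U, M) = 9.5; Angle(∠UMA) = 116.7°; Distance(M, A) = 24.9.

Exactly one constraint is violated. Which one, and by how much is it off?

Distance(M, A) = 24.9 — off by 8.50.

W = (0.00, 0.00) ✓; WE at 67.30° ✓; |WE| = 27.10 ✓; ∠WEJ = 77.60° ✓; |EJ| = 14.50 ✓; ∠(EJ, JU) = 90.00° ✓; |JU| = 29.80 ✓; ∠JUM = 91.30° ✓; |UM| = 9.500 ✓; ∠UMA = 116.7° ✓; |MA| = 33.40 ✗.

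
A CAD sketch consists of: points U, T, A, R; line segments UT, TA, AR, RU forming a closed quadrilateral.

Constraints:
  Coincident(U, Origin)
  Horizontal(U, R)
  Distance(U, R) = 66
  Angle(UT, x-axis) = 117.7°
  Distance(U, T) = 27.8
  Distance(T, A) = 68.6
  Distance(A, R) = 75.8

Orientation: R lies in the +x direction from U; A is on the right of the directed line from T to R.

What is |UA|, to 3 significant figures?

42.2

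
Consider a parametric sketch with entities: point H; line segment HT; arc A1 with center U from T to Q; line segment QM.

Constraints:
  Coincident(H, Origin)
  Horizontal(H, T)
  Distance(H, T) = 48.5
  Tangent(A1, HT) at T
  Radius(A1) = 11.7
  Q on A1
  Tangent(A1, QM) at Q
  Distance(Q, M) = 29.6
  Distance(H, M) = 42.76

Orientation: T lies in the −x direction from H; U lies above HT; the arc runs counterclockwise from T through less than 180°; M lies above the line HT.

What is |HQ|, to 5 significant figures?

38.434

H is at the origin; HT is horizontal with |HT| = 48.5 and T on the −x side, so T = (-48.500, 0.0000). Tangency of A1 to HT means the radius UT is perpendicular to HT, so U = T + (0, 11.7) = (-48.500, 11.700). Since UQ ⟂ QM (tangency), |UM| = √(11.7² + 29.6²) = 31.828 regardless of where Q sits on A1. So M lies on both circle(H, 42.76) and circle(U, 31.828); the above-HT intersection is M = (-25.850, 34.061). Q is the foot of the tangent from M: Q = (-37.795, 6.9786).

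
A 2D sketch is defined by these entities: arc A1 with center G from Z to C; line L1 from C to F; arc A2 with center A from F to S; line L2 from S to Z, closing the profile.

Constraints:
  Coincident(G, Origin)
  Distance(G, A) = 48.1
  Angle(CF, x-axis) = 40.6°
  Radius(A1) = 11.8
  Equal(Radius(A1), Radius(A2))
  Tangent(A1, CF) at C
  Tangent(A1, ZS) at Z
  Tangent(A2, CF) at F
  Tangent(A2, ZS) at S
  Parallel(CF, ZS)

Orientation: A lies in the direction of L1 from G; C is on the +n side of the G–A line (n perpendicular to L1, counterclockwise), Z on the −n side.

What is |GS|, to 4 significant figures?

49.53

Tangency of A1 to both parallel lines with radius 11.8 puts C and Z at G ± 11.8·n: C = (-7.679, 8.959), Z = (7.679, -8.959). Equal radii place F and S the same way about A: F = A + 11.8·n = (28.84, 40.26), S = A − 11.8·n = (44.20, 22.34). Then |GS| = |S − G| = 49.53.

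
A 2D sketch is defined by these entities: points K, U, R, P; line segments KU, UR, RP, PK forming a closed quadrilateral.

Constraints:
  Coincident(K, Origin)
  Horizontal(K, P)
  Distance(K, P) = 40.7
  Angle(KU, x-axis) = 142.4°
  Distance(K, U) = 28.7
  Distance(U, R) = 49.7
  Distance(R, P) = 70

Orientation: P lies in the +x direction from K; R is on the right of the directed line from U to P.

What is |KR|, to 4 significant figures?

38.68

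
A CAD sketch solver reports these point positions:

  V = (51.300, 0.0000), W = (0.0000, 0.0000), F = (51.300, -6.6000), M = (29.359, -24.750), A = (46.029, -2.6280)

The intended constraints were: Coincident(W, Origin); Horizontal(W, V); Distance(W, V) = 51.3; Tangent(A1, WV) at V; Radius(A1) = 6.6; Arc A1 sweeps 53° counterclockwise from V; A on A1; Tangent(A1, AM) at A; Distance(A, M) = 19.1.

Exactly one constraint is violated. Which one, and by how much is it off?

Distance(A, M) = 19.1 — off by 8.60.

W = (0.00, 0.00) ✓; W.y = 0.00, V.y = 0.00 ✓; |WV| = 51.30 ✓; ∠(FV, VW) = 90.00° ✓; |FV| = 6.600 ✓; bearing(F→A) − bearing(F→V) = 53.00° ✓; |FA| = 6.600 ✓; ∠(FA, AM) = 90.00° ✓; |AM| = 27.70 ✗.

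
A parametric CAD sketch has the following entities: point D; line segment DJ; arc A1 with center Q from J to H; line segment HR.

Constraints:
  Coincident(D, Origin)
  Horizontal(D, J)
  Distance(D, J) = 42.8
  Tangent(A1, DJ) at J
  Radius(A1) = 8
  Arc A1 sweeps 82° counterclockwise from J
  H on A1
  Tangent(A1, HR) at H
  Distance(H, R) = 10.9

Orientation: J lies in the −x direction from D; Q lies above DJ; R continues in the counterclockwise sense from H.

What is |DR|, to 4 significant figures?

37.76

On A1, J sits at bearing -90° from Q; an 82° counterclockwise sweep puts H at bearing -8°, so H = Q + 8.0·(cos -8°, sin -8°) = (-34.88, 6.887). A1 meets HR tangentially, so QH is at right angles to HR, so HR runs along (−sin -8°, cos -8°); with |HR| = 10.9, R = (-33.36, 17.68). Then |DR| = |R − D| = 37.76.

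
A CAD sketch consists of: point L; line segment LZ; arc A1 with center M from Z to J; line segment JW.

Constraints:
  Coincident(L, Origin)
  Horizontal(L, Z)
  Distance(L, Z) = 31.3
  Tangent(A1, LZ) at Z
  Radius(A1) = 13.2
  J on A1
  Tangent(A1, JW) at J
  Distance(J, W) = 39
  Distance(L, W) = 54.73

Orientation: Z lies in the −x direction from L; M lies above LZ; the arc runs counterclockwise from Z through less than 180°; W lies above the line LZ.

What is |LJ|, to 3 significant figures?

22.2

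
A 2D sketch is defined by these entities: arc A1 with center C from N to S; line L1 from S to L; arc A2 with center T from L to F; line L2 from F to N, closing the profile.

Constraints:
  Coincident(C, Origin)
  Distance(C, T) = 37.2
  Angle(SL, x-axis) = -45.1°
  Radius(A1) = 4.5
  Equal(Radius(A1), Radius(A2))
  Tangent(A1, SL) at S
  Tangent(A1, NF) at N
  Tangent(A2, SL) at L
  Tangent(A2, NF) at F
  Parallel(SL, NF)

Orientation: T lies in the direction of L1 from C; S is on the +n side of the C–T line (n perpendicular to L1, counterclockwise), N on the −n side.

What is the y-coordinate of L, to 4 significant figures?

-23.17

The slot axis is L1's direction at -45.1°, so u = (cos -45.1°, sin -45.1°) = (0.7059, -0.7083) and n = (−sin -45.1°, cos -45.1°) = (0.7083, 0.7059). C is at the origin and T lies 37.2 along u from C, so T = 37.2·u = (26.26, -26.35). Tangency of A1 to both parallel lines with radius 4.5 puts S and N at C ± 4.5·n: S = (3.188, 3.176), N = (-3.188, -3.176). Equal radii place L and F the same way about T: L = T + 4.5·n = (29.45, -23.17), F = T − 4.5·n = (23.07, -29.53). So L.y = -23.17.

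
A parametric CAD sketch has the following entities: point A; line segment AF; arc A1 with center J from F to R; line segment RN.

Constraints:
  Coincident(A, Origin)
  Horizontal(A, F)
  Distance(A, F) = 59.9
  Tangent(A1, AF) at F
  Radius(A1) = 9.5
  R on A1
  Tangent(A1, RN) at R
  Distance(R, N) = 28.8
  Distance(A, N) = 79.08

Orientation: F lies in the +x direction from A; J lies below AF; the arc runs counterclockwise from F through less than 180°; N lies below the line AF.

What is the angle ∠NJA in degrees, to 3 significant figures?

117°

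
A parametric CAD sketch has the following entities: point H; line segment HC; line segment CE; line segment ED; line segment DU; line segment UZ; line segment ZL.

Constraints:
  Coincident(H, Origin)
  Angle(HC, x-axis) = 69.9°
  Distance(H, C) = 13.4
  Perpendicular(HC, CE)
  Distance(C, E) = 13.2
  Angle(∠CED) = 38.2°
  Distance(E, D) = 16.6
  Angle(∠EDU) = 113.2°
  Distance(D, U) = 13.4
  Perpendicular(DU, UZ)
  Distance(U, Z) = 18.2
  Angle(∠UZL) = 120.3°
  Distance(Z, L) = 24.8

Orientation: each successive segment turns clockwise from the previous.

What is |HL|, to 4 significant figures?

34.19

DU is perpendicular to UZ, so UZ runs at 41.30°; with |UZ| = 18.2, Z = (6.052, 24.97). ∠UZL = 120.3° gives ZL at -18.40° from the x-axis; with |ZL| = 24.8, L = (29.58, 17.14). Then |HL| = |L − H| = 34.19.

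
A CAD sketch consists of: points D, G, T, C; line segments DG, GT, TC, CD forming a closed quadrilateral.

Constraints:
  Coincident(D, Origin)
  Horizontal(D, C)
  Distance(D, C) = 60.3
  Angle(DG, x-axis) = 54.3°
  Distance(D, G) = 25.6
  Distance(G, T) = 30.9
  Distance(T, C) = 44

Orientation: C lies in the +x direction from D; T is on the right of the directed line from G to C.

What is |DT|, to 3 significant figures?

20.1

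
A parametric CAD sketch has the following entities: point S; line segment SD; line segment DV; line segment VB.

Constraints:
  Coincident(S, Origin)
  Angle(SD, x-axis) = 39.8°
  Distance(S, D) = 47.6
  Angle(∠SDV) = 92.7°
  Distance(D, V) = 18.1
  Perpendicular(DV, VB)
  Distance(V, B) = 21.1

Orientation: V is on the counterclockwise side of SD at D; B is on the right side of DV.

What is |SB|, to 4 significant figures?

71.60

S is at the origin; SD runs at 39.8° with length 47.6, so D = 47.6·(cos 39.8°, sin 39.8°) = (36.57, 30.47). ∠SDV = 92.7°, so DV runs at 39.8° + (180° − 92.7°) = 127.1° from the x-axis; with |DV| = 18.1, V = D + 18.1·(cos 127.1°, sin 127.1°) = (25.65, 44.91). DV ⟂ VB; with |VB| = 21.1 on the right of DV, B = V + 21.1·(0.7976, 0.6032) = (42.48, 57.63). Then |SB| = |B − S| = 71.60.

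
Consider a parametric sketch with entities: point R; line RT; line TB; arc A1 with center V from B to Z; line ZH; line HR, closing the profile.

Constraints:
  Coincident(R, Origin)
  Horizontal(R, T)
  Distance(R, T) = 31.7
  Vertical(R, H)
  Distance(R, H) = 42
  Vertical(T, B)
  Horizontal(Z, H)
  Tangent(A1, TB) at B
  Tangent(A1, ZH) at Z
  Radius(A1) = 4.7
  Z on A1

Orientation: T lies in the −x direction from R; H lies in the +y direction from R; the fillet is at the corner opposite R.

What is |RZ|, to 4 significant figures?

49.93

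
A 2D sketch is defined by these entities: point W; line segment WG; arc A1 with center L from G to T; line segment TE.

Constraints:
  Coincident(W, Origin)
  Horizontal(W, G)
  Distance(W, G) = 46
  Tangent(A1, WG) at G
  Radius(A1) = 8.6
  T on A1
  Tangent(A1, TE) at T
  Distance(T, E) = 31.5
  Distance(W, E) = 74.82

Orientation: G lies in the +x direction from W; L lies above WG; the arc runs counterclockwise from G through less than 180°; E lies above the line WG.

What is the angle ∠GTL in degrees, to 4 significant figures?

57.08°

Checks: ∠(LG, GW) = 90.00° ✓; |LT| = 8.600 ✓; ∠(LT, TE) = 90.00° ✓; |TE| = 31.50 ✓; |WE| = 74.82 ✓.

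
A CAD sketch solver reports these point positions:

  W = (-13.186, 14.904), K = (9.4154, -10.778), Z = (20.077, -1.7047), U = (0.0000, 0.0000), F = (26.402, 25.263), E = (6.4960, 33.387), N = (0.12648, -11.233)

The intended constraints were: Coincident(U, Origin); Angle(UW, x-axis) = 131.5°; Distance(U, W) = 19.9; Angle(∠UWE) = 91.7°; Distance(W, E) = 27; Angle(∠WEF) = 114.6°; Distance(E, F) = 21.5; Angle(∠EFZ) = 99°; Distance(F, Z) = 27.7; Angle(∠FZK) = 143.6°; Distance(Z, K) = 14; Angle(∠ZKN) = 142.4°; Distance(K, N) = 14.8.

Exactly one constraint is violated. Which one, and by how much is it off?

Distance(K, N) = 14.8 — off by 5.50.

U = (0.00, 0.00) ✓; UW at 131.5° ✓; |UW| = 19.90 ✓; ∠UWE = 91.70° ✓; |WE| = 27.00 ✓; ∠WEF = 114.6° ✓; |EF| = 21.50 ✓; ∠EFZ = 99.00° ✓; |FZ| = 27.70 ✓; ∠FZK = 143.6° ✓; |ZK| = 14.00 ✓; ∠ZKN = 142.4° ✓; |KN| = 9.300 ✗.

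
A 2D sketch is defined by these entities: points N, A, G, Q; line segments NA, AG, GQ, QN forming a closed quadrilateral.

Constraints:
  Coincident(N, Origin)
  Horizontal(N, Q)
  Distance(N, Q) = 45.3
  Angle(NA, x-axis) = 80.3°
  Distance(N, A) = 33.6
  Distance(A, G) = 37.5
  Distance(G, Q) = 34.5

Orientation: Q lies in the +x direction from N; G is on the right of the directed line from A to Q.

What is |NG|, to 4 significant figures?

11.73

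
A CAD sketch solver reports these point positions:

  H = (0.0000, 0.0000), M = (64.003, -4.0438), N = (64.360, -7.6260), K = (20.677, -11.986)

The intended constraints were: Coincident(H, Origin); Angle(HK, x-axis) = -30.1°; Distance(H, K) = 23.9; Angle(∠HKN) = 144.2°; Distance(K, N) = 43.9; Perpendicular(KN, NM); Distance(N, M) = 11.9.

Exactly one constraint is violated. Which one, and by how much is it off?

Distance(N, M) = 11.9 — off by 8.30.

H = (0.00, 0.00) ✓; HK at -30.10° ✓; |HK| = 23.90 ✓; ∠HKN = 144.2° ✓; |KN| = 43.90 ✓; ∠(KN, NM) = 89.99° ✓; |NM| = 3.600 ✗.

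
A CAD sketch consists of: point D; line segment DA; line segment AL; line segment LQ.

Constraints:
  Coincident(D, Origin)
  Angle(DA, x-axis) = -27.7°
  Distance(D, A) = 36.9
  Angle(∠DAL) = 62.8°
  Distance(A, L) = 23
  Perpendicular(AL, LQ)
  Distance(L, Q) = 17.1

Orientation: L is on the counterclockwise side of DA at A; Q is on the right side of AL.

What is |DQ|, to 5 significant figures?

50.295

∠DAL = 62.8°, so AL runs at -27.7° + (180° − 62.8°) = 89.500° from the x-axis; with |AL| = 23.0, L = A + 23.0·(cos 89.500°, sin 89.500°) = (32.872, 5.8465). The perpendicularity gives LQ at right angles to AL; with |LQ| = 17.1 on the right of AL, Q = L + 17.1·(0.99996, -0.0087265) = (49.971, 5.6972). Then |DQ| = |Q − D| = 50.295.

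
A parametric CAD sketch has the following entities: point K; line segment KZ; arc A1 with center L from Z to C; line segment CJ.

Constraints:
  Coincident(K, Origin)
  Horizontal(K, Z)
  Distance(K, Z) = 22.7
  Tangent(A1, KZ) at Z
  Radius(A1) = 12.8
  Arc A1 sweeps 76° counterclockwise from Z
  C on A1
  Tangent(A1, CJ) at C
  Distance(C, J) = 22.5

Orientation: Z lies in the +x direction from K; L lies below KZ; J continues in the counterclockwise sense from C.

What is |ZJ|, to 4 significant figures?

36.24

K is at the origin; KZ is horizontal with |KZ| = 22.7 and Z on the +x side, so Z = (22.70, 0.000). The tangent condition forces LZ to be normal to KZ, so L = Z + (0, -12.8) = (22.70, -12.80). On A1, Z sits at bearing 90° from L; a 76° counterclockwise sweep puts C at bearing 166°, so C = L + 12.8·(cos 166°, sin 166°) = (10.28, -9.703). A1 meets CJ tangentially, so LC is at right angles to CJ, so CJ runs along (−sin 166°, cos 166°); with |CJ| = 22.5, J = (4.837, -31.54). Then |ZJ| = |J − Z| = 36.24.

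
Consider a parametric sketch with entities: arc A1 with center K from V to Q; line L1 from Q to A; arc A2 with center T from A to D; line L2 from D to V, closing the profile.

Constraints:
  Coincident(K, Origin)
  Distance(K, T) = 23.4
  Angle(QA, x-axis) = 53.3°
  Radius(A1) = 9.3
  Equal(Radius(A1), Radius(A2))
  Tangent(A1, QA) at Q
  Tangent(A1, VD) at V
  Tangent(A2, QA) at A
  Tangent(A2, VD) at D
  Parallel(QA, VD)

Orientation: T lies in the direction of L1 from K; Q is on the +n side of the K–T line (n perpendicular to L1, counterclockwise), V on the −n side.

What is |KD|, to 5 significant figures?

25.180

Tangency of A1 to both parallel lines with radius 9.3 puts Q and V at K ± 9.3·n: Q = (-7.4565, 5.5579), V = (7.4565, -5.5579). Equal radii place A and D the same way about T: A = T + 9.3·n = (6.5279, 24.319), D = T − 9.3·n = (21.441, 13.204). Then |KD| = |D − K| = 25.180.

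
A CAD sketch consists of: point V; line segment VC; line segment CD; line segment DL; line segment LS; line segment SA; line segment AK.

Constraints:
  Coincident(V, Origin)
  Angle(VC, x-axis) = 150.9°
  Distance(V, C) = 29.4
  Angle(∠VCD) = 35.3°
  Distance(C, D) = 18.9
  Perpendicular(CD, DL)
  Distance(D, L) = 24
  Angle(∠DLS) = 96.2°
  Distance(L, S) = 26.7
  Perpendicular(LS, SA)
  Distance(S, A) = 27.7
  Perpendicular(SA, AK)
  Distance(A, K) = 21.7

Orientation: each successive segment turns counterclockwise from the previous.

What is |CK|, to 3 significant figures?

11.3

LS ⟂ SA, so SA runs at -161°; with |SA| = 27.7, A = (-30.9, 23.6). SA is perpendicular to AK, so AK runs at -70.6°; with |AK| = 21.7, K = (-23.7, 3.14). Then |CK| = |K − C| = 11.3.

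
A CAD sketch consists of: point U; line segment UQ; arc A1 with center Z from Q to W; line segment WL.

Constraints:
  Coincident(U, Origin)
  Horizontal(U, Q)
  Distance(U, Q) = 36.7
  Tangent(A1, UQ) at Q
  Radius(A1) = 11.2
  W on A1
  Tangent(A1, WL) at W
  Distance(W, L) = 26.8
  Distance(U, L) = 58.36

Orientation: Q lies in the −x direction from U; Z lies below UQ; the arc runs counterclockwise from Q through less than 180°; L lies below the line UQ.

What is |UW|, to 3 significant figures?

49.5

Checks: |ZW| = 11.20 ✓; ∠(ZW, WL) = 90.00° ✓; |WL| = 26.80 ✓; |UL| = 58.36 ✓.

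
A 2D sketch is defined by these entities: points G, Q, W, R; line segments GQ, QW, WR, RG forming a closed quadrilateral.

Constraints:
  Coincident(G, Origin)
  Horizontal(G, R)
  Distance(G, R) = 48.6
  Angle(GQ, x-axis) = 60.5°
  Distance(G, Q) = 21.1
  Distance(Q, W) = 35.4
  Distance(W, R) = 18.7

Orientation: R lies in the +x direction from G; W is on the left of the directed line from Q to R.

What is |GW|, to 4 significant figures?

49.38

Checks: |QW| = 35.40 ✓; |WR| = 18.70 ✓.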